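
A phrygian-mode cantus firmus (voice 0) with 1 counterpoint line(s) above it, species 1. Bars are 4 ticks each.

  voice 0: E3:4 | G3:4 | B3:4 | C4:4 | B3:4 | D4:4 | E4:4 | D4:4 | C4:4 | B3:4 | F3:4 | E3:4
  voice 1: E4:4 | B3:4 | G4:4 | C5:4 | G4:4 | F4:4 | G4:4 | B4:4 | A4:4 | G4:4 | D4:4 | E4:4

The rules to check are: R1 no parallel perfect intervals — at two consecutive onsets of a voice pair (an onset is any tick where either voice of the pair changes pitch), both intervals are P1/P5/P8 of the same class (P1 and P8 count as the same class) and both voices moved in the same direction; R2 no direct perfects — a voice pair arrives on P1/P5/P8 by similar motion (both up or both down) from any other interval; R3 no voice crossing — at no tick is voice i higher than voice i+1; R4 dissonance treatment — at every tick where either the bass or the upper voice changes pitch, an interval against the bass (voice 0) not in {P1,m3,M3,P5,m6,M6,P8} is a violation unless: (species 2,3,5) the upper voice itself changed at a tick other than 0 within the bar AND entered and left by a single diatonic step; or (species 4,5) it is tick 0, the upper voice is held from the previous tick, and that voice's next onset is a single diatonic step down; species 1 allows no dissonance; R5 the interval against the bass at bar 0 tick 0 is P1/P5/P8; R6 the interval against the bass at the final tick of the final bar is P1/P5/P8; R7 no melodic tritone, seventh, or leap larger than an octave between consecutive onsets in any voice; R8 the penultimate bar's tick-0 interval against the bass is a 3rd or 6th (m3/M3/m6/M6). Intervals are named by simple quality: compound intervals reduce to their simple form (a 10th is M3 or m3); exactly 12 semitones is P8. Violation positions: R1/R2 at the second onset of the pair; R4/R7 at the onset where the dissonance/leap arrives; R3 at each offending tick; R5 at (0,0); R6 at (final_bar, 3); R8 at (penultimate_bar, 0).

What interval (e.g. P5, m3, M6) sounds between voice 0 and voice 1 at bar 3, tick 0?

voice 0=C4 voice 1=C5 -> P8

P8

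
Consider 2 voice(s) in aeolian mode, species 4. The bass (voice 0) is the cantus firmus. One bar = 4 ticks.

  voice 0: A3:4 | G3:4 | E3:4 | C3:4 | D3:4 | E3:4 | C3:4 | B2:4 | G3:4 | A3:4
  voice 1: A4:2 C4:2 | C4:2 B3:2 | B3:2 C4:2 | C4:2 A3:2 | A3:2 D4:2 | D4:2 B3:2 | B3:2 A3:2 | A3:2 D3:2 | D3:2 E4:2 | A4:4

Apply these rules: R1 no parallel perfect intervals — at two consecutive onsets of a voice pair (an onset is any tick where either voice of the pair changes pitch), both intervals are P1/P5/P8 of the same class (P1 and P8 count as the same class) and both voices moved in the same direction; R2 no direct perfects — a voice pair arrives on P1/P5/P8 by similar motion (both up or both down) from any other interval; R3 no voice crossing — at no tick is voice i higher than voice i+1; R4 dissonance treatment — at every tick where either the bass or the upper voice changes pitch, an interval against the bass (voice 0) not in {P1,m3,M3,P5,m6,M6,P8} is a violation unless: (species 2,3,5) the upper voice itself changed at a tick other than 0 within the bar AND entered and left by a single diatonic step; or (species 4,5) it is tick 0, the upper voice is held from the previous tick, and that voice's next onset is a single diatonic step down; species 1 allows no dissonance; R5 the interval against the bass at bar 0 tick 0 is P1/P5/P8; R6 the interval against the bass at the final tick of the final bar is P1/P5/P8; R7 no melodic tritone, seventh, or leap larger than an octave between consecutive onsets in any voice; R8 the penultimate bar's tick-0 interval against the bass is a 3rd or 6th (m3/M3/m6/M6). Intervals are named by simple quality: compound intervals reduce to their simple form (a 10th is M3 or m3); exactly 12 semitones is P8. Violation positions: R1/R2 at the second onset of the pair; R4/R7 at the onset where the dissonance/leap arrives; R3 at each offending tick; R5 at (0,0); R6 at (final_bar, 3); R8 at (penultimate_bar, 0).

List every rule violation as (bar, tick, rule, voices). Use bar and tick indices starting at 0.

(5, 0, R4, (0, 1))
(7, 0, R4, (0, 1))
(8, 0, R3, (0, 1))
(8, 0, R4, (0, 1))
(8, 0, R8, (0, 1))
(8, 1, R3, (0, 1))
(8, 2, R7, (1,))
(9, 0, R2, (0, 1))

bar 0: v0=A3 v1=A4 downbeat P8
bar 1: v0=G3 v1=C4 downbeat P4
bar 2: v0=E3 v1=B3 downbeat P5
bar 3: v0=C3 v1=C4 downbeat P8
bar 4: v0=D3 v1=A3 downbeat P5
bar 5: v0=E3 v1=D4 downbeat m7
bar 6: v0=C3 v1=B3 downbeat M7
bar 7: v0=B2 v1=A3 downbeat m7
bar 8: v0=G3 v1=D3 downbeat P4
bar 9: v0=A3 v1=A4 downbeat P8
  -> R4 @ bar 5 tick 0 v(0, 1): E3/D4 m7 untreated
  -> R4 @ bar 7 tick 0 v(0, 1): B2/A3 m7 untreated
  -> R3 @ bar 8 tick 0 v(0, 1): G3 above D3
  -> R4 @ bar 8 tick 0 v(0, 1): G3/D3 P4 untreated
  -> R8 @ bar 8 tick 0 v(0, 1): penult P4 not 3rd/6th
  -> R3 @ bar 8 tick 1 v(0, 1): G3 above D3
  -> R7 @ bar 8 tick 2 v(1,): D3->E4 leap 14st
  -> R2 @ bar 9 tick 0 v(0, 1): G3/E4 M6 -> A3/A4 P8 similar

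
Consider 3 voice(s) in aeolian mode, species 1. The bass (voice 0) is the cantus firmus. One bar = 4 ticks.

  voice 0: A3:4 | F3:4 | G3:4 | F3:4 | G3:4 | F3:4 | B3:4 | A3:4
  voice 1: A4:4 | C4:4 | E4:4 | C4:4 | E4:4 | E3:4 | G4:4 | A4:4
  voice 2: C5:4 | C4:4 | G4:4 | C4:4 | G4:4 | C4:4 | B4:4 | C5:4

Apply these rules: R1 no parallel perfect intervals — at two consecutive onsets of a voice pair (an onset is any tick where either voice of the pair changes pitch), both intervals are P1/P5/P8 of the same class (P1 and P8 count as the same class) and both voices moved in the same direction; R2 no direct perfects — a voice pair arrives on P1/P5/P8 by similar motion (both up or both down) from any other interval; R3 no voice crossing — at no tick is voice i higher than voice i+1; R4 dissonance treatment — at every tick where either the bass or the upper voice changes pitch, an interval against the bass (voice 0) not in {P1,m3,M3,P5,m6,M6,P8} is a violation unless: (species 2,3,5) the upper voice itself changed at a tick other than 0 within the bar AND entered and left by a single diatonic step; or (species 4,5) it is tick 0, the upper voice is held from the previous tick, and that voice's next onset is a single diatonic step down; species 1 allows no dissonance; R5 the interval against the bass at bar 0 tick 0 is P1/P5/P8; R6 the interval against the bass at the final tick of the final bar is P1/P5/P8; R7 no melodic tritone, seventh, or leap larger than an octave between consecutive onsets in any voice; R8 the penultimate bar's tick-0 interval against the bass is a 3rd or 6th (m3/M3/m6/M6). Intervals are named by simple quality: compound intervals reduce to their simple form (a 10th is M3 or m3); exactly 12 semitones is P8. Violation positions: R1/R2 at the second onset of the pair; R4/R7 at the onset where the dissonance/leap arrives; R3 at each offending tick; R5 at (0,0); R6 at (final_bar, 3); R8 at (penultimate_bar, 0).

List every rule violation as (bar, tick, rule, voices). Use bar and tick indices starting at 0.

(0, 0, R5, (0, 2))
(1, 0, R2, (0, 1))
(1, 0, R2, (0, 2))
(1, 0, R2, (1, 2))
(2, 0, R2, (0, 2))
(3, 0, R2, (0, 1))
(3, 0, R2, (0, 2))
(3, 0, R2, (1, 2))
(4, 0, R2, (0, 2))
(5, 0, R2, (0, 2))
(5, 0, R3, (0, 1))
(5, 0, R4, (0, 1))
(5, 1, R3, (0, 1))
(5, 2, R3, (0, 1))
(5, 3, R3, (0, 1))
(6, 0, R2, (0, 2))
(6, 0, R7, (0,))
(6, 0, R7, (1,))
(6, 0, R7, (2,))
(6, 0, R8, (0, 2))
(7, 3, R6, (0, 2))

bar 0: v0=A3 v1=A4 v2=C5 downbeat m3
bar 1: v0=F3 v1=C4 v2=C4 downbeat P5
bar 2: v0=G3 v1=E4 v2=G4 downbeat P8
bar 3: v0=F3 v1=C4 v2=C4 downbeat P5
bar 4: v0=G3 v1=E4 v2=G4 downbeat P8
bar 5: v0=F3 v1=E3 v2=C4 downbeat P5
bar 6: v0=B3 v1=G4 v2=B4 downbeat P8
bar 7: v0=A3 v1=A4 v2=C5 downbeat m3
  -> R5 @ bar 0 tick 0 v(0, 2): opens on m3
  -> R2 @ bar 1 tick 0 v(0, 1): A3/A4 P8 -> F3/C4 P5 similar
  -> R2 @ bar 1 tick 0 v(0, 2): A3/C5 m3 -> F3/C4 P5 similar
  -> R2 @ bar 1 tick 0 v(1, 2): A4/C5 m3 -> C4/C4 P1 similar
  -> R2 @ bar 2 tick 0 v(0, 2): F3/C4 P5 -> G3/G4 P8 similar
  -> R2 @ bar 3 tick 0 v(0, 1): G3/E4 M6 -> F3/C4 P5 similar
  -> R2 @ bar 3 tick 0 v(0, 2): G3/G4 P8 -> F3/C4 P5 similar
  -> R2 @ bar 3 tick 0 v(1, 2): E4/G4 m3 -> C4/C4 P1 similar
  -> R2 @ bar 4 tick 0 v(0, 2): F3/C4 P5 -> G3/G4 P8 similar
  -> R2 @ bar 5 tick 0 v(0, 2): G3/G4 P8 -> F3/C4 P5 similar
  -> R3 @ bar 5 tick 0 v(0, 1): F3 above E3
  -> R4 @ bar 5 tick 0 v(0, 1): F3/E3 m2 untreated
  -> R3 @ bar 5 tick 1 v(0, 1): F3 above E3
  -> R3 @ bar 5 tick 2 v(0, 1): F3 above E3
  -> R3 @ bar 5 tick 3 v(0, 1): F3 above E3
  -> R2 @ bar 6 tick 0 v(0, 2): F3/C4 P5 -> B3/B4 P8 similar
  -> R7 @ bar 6 tick 0 v(0,): F3->B3 leap 6st
  -> R7 @ bar 6 tick 0 v(1,): E3->G4 leap 15st
  -> R7 @ bar 6 tick 0 v(2,): C4->B4 leap 11st
  -> R8 @ bar 6 tick 0 v(0, 2): penult P8 not 3rd/6th
  -> R6 @ bar 7 tick 3 v(0, 2): closes on m3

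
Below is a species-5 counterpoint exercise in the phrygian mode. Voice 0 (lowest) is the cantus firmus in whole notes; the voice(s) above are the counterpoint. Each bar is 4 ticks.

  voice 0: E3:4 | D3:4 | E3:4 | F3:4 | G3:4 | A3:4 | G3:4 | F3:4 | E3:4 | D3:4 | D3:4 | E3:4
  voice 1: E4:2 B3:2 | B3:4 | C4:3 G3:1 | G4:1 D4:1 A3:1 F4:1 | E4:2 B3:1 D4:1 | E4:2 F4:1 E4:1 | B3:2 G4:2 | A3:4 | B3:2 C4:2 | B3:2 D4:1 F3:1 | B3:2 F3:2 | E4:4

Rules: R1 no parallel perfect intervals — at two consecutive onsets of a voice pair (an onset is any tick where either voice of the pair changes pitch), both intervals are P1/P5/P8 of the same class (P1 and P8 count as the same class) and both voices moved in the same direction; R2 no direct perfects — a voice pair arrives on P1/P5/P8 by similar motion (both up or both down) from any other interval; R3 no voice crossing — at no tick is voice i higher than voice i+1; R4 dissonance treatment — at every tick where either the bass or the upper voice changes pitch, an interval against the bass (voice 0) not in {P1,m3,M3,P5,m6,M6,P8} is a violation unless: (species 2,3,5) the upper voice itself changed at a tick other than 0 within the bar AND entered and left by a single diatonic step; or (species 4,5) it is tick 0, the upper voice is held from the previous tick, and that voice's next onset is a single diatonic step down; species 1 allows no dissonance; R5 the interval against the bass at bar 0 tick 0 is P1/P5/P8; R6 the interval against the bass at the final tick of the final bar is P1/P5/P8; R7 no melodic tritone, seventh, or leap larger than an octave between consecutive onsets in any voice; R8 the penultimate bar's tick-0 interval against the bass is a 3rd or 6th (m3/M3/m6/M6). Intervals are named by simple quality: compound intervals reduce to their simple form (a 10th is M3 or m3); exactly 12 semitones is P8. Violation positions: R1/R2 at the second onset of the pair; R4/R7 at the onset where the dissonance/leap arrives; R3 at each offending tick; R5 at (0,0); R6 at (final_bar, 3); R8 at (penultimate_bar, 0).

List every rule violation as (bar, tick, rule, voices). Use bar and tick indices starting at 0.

(3, 0, R4, (0, 1))
(5, 0, R1, (0, 1))
(7, 0, R7, (1,))
(10, 0, R7, (1,))
(10, 2, R7, (1,))
(11, 0, R2, (0, 1))
(11, 0, R7, (1,))

bar 0: v0=E3 v1=E4 downbeat P8
bar 1: v0=D3 v1=B3 downbeat M6
bar 2: v0=E3 v1=C4 downbeat m6
bar 3: v0=F3 v1=G4 downbeat M2
bar 4: v0=G3 v1=E4 downbeat M6
bar 5: v0=A3 v1=E4 downbeat P5
bar 6: v0=G3 v1=B3 downbeat M3
bar 7: v0=F3 v1=A3 downbeat M3
bar 8: v0=E3 v1=B3 downbeat P5
bar 9: v0=D3 v1=B3 downbeat M6
bar 10: v0=D3 v1=B3 downbeat M6
bar 11: v0=E3 v1=E4 downbeat P8
  -> R4 @ bar 3 tick 0 v(0, 1): F3/G4 M2 untreated
  -> R1 @ bar 5 tick 0 v(0, 1): G3/D4 P5 -> A3/E4 P5 similar
  -> R7 @ bar 7 tick 0 v(1,): G4->A3 leap 10st
  -> R7 @ bar 10 tick 0 v(1,): F3->B3 leap 6st
  -> R7 @ bar 10 tick 2 v(1,): B3->F3 leap 6st
  -> R2 @ bar 11 tick 0 v(0, 1): D3/F3 m3 -> E3/E4 P8 similar
  -> R7 @ bar 11 tick 0 v(1,): F3->E4 leap 11st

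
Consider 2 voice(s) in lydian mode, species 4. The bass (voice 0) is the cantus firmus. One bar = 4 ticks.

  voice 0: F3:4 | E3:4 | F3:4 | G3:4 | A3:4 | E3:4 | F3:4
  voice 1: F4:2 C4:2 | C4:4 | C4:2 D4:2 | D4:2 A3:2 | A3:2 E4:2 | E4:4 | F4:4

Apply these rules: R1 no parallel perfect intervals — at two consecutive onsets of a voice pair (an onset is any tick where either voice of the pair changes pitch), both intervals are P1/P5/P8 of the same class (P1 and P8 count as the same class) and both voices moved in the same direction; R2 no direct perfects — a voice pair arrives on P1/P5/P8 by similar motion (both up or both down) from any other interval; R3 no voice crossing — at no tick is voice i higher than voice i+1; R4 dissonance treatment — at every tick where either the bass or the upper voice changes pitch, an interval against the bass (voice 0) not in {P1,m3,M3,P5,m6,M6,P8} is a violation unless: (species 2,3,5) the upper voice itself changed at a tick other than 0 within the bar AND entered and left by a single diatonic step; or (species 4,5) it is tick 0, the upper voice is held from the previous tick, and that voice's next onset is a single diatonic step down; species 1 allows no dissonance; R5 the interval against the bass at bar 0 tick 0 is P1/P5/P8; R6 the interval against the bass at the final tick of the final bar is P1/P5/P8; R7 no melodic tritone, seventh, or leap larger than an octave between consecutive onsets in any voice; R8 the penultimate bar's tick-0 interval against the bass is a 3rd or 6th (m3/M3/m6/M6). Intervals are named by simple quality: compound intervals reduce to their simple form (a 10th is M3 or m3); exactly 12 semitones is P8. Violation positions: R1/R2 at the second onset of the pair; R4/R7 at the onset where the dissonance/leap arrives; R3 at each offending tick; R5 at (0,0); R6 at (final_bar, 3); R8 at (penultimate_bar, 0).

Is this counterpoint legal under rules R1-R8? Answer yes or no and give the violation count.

bar 0: v0=F3 v1=F4 (P8)
bar 1: v0=E3 v1=C4 (m6)
bar 2: v0=F3 v1=C4 (P5)
bar 3: v0=G3 v1=D4 (P5)
bar 4: v0=A3 v1=A3 (P1)
bar 5: v0=E3 v1=E4 (P8)
bar 6: v0=F3 v1=F4 (P8)
  R4 @ bar3.2: G3/A3 M2 untreated
  R8 @ bar5.0: penult P8 not 3rd/6th
  R1 @ bar6.0: E3/E4 P8 -> F3/F4 P8 similar

No (3 violations)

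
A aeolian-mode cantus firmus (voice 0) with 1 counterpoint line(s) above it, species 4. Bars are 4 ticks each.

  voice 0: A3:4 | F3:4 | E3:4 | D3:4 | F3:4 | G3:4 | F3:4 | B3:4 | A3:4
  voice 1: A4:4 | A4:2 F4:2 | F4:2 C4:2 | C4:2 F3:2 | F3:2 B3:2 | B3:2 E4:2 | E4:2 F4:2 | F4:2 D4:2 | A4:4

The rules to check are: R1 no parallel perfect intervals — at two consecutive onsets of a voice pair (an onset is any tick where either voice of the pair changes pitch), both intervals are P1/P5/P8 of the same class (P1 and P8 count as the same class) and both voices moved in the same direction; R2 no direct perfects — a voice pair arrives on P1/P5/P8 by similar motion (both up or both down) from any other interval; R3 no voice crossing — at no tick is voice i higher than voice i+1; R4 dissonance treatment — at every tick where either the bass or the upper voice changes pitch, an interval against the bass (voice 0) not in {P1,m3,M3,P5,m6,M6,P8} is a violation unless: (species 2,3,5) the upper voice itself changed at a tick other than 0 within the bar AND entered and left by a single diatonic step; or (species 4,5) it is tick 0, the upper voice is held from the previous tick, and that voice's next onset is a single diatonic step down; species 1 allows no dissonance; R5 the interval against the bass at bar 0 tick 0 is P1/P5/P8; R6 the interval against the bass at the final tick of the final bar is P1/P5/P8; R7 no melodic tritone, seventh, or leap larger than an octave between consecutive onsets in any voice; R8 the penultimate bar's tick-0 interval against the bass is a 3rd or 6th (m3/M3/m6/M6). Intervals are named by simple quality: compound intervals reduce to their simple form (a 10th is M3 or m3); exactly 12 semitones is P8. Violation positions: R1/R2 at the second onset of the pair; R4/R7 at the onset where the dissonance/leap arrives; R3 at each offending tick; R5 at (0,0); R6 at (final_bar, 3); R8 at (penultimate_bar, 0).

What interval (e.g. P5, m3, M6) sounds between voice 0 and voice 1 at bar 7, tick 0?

TT

voice 0=B3 voice 1=F4 -> TT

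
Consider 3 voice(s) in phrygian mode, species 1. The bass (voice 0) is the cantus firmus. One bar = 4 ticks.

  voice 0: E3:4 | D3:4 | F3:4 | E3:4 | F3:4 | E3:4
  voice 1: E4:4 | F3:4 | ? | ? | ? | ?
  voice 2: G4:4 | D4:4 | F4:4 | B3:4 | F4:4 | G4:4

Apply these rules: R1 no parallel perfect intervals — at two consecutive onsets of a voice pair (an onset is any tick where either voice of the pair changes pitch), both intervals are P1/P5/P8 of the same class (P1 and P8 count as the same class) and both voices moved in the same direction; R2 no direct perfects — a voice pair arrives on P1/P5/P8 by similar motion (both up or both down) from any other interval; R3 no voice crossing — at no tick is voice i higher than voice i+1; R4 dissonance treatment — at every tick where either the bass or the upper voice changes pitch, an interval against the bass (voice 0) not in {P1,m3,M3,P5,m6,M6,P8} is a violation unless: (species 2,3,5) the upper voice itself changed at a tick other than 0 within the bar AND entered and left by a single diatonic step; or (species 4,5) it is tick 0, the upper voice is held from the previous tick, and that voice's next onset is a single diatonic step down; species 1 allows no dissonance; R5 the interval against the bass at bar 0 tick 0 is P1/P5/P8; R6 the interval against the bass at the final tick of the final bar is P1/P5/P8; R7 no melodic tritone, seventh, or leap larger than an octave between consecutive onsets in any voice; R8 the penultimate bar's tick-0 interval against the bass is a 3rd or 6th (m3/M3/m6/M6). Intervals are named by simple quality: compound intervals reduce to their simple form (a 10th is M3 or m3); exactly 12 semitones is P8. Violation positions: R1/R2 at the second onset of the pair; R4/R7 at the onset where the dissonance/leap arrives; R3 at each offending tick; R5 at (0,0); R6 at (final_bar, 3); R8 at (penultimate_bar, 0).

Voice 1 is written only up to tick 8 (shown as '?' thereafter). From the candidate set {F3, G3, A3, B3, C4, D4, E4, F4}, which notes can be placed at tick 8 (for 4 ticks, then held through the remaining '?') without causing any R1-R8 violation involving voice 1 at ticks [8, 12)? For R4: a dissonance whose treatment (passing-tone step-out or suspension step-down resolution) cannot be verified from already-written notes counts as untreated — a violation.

F3: legal
G3: violates R4
A3: legal
B3: violates R4,R7
C4: violates R2
D4: legal
E4: violates R4,R7
F4: violates R2

{A3, D4, F3}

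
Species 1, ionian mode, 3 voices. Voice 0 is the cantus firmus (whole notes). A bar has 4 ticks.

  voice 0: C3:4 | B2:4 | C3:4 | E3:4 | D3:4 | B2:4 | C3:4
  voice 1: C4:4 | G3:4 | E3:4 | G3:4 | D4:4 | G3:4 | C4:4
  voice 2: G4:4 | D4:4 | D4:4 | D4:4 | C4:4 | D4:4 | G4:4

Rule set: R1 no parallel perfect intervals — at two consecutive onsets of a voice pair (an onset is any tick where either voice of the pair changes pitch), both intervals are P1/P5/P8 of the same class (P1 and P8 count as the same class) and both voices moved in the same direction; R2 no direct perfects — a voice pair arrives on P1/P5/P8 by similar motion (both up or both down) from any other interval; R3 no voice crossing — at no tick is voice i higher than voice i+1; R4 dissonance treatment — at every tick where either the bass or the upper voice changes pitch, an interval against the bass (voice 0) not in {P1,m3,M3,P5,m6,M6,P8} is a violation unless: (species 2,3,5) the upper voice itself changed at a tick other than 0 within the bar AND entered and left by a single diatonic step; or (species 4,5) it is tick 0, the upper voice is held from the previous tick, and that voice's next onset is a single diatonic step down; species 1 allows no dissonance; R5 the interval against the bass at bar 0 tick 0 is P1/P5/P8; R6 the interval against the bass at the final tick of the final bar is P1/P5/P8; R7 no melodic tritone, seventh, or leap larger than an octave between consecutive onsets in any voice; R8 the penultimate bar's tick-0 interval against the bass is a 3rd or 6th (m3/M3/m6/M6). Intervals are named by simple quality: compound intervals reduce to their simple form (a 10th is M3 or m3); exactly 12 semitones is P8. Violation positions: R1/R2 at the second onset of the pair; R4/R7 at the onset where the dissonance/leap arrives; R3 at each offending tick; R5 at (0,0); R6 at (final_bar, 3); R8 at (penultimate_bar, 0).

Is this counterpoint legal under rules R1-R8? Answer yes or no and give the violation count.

No (11 violations)

bar 0: v0=C3 v1=C4 v2=G4 (P5)
bar 1: v0=B2 v1=G3 v2=D4 (m3)
bar 2: v0=C3 v1=E3 v2=D4 (M2)
bar 3: v0=E3 v1=G3 v2=D4 (m7)
bar 4: v0=D3 v1=D4 v2=C4 (m7)
bar 5: v0=B2 v1=G3 v2=D4 (m3)
bar 6: v0=C3 v1=C4 v2=G4 (P5)
  R1 @ bar1.0: C4/G4 P5 -> G3/D4 P5 similar
  R4 @ bar2.0: C3/D4 M2 untreated
  R4 @ bar3.0: E3/D4 m7 untreated
  R3 @ bar4.0: D4 above C4
  R4 @ bar4.0: D3/C4 m7 untreated
  R3 @ bar4.1: D4 above C4
  R3 @ bar4.2: D4 above C4
  R3 @ bar4.3: D4 above C4
  R1 @ bar6.0: G3/D4 P5 -> C4/G4 P5 similar
  R2 @ bar6.0: B2/G3 m6 -> C3/C4 P8 similar
  R2 @ bar6.0: B2/D4 m3 -> C3/G4 P5 similar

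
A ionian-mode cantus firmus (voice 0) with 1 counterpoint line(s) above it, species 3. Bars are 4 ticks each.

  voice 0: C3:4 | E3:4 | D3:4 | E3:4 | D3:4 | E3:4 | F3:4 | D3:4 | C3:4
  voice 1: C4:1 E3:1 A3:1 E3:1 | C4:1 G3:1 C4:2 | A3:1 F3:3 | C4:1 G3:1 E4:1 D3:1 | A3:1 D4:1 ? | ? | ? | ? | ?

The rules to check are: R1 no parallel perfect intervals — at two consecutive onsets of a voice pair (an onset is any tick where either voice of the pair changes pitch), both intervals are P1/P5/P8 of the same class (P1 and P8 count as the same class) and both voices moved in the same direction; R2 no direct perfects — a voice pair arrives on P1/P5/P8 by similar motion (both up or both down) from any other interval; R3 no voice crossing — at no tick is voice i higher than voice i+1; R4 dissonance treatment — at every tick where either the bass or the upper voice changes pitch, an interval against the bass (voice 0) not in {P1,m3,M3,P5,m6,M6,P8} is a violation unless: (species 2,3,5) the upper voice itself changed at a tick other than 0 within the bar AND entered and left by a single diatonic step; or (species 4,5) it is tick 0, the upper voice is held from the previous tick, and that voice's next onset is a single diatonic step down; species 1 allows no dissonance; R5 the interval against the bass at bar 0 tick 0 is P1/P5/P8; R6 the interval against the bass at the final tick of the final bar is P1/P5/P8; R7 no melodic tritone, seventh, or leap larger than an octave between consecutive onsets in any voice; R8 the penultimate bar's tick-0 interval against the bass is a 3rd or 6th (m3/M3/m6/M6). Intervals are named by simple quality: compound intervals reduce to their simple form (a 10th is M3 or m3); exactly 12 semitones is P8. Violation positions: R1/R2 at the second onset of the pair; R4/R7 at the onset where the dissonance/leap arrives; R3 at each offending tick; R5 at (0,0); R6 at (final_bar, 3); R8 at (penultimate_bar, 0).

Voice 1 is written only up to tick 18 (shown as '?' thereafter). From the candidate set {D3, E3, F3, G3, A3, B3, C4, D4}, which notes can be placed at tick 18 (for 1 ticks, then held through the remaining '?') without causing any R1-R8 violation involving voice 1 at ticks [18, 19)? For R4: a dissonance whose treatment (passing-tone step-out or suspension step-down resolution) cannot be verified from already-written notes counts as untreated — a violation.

{A3, B3, D3, D4, F3}

D3: legal
E3: violates R4,R7
F3: legal
G3: violates R4
A3: legal
B3: legal
C4: violates R4
D4: legal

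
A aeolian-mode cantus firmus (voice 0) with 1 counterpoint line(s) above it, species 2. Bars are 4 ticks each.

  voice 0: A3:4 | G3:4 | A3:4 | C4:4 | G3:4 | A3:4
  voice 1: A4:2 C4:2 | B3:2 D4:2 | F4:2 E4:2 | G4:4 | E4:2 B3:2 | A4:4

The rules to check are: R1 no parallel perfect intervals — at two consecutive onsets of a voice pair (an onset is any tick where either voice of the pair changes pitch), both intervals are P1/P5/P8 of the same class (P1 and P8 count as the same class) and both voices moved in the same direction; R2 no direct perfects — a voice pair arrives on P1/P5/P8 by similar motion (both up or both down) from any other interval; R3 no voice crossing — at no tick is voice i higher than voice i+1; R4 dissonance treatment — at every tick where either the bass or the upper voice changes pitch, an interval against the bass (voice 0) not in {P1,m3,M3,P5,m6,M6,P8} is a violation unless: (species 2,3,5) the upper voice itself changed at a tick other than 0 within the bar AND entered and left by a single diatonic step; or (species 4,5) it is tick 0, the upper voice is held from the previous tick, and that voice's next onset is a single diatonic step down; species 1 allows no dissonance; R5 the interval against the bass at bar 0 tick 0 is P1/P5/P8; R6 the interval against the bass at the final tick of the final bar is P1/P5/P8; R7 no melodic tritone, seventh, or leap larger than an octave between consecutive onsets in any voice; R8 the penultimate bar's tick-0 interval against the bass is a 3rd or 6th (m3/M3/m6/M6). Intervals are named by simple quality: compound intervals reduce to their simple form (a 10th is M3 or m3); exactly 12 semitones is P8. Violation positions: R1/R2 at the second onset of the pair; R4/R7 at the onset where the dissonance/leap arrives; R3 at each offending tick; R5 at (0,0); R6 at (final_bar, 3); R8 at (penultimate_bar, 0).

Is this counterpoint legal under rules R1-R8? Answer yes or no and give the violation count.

No (3 violations)

bar 0: v0=A3 v1=A4 (P8)
bar 1: v0=G3 v1=B3 (M3)
bar 2: v0=A3 v1=F4 (m6)
bar 3: v0=C4 v1=G4 (P5)
bar 4: v0=G3 v1=E4 (M6)
bar 5: v0=A3 v1=A4 (P8)
  R1 @ bar3.0: A3/E4 P5 -> C4/G4 P5 similar
  R2 @ bar5.0: G3/B3 M3 -> A3/A4 P8 similar
  R7 @ bar5.0: B3->A4 leap 10st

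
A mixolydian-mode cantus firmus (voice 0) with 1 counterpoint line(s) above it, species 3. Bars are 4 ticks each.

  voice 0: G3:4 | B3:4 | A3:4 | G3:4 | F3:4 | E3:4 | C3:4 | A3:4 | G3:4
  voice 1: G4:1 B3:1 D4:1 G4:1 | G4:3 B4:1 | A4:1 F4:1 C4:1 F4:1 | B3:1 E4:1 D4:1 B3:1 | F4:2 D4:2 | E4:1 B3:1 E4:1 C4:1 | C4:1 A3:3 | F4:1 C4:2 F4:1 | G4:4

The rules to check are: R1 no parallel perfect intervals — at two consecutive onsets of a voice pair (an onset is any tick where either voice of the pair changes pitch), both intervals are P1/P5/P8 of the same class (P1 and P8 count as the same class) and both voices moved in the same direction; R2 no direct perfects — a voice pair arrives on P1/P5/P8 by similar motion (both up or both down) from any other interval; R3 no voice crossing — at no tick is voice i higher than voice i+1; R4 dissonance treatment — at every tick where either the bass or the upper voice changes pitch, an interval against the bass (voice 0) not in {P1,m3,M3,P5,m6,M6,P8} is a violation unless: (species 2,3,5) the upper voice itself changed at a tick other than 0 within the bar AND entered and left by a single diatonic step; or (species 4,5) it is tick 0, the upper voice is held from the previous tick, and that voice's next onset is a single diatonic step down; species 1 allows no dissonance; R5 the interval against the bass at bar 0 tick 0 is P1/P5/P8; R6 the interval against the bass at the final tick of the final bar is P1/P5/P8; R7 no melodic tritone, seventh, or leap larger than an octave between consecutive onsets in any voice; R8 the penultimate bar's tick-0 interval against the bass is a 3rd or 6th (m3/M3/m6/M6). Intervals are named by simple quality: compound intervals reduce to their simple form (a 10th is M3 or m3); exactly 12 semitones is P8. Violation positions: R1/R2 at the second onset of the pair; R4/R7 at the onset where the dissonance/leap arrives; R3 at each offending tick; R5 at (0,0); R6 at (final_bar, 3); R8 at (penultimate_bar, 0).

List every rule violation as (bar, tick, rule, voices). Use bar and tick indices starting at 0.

bar 0: v0=G3 v1=G4 downbeat P8
bar 1: v0=B3 v1=G4 downbeat m6
bar 2: v0=A3 v1=A4 downbeat P8
bar 3: v0=G3 v1=B3 downbeat M3
bar 4: v0=F3 v1=F4 downbeat P8
bar 5: v0=E3 v1=E4 downbeat P8
bar 6: v0=C3 v1=C4 downbeat P8
bar 7: v0=A3 v1=F4 downbeat m6
bar 8: v0=G3 v1=G4 downbeat P8
  -> R1 @ bar 2 tick 0 v(0, 1): B3/B4 P8 -> A3/A4 P8 similar
  -> R7 @ bar 3 tick 0 v(1,): F4->B3 leap 6st
  -> R7 @ bar 4 tick 0 v(1,): B3->F4 leap 6st

(2, 0, R1, (0, 1))
(3, 0, R7, (1,))
(4, 0, R7, (1,))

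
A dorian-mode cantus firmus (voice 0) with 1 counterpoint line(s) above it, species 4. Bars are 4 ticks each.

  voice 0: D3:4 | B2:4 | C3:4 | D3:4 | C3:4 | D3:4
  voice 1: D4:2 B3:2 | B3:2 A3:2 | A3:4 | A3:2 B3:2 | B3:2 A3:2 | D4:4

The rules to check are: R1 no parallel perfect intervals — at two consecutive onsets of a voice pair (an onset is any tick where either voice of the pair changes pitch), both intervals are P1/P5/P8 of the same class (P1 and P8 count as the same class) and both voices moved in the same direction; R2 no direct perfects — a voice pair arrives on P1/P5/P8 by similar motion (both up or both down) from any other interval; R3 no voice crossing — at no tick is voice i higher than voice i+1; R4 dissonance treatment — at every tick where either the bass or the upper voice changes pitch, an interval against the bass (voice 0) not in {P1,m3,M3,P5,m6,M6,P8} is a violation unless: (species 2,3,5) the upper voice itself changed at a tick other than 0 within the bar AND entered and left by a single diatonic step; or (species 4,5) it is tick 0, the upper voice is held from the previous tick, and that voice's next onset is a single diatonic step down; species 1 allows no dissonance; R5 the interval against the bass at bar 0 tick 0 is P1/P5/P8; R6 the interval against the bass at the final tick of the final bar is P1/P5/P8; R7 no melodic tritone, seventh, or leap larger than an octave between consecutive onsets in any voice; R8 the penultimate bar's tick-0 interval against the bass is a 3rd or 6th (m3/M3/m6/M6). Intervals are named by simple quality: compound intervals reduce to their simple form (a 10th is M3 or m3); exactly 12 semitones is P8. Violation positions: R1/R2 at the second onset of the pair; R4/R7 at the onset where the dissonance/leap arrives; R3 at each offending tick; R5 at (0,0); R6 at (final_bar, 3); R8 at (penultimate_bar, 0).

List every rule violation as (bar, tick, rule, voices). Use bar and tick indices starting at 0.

(1, 2, R4, (0, 1))
(4, 0, R8, (0, 1))
(5, 0, R2, (0, 1))

bar 0: v0=D3 v1=D4 downbeat P8
bar 1: v0=B2 v1=B3 downbeat P8
bar 2: v0=C3 v1=A3 downbeat M6
bar 3: v0=D3 v1=A3 downbeat P5
bar 4: v0=C3 v1=B3 downbeat M7
bar 5: v0=D3 v1=D4 downbeat P8
  -> R4 @ bar 1 tick 2 v(0, 1): B2/A3 m7 untreated
  -> R8 @ bar 4 tick 0 v(0, 1): penult M7 not 3rd/6th
  -> R2 @ bar 5 tick 0 v(0, 1): C3/A3 M6 -> D3/D4 P8 similar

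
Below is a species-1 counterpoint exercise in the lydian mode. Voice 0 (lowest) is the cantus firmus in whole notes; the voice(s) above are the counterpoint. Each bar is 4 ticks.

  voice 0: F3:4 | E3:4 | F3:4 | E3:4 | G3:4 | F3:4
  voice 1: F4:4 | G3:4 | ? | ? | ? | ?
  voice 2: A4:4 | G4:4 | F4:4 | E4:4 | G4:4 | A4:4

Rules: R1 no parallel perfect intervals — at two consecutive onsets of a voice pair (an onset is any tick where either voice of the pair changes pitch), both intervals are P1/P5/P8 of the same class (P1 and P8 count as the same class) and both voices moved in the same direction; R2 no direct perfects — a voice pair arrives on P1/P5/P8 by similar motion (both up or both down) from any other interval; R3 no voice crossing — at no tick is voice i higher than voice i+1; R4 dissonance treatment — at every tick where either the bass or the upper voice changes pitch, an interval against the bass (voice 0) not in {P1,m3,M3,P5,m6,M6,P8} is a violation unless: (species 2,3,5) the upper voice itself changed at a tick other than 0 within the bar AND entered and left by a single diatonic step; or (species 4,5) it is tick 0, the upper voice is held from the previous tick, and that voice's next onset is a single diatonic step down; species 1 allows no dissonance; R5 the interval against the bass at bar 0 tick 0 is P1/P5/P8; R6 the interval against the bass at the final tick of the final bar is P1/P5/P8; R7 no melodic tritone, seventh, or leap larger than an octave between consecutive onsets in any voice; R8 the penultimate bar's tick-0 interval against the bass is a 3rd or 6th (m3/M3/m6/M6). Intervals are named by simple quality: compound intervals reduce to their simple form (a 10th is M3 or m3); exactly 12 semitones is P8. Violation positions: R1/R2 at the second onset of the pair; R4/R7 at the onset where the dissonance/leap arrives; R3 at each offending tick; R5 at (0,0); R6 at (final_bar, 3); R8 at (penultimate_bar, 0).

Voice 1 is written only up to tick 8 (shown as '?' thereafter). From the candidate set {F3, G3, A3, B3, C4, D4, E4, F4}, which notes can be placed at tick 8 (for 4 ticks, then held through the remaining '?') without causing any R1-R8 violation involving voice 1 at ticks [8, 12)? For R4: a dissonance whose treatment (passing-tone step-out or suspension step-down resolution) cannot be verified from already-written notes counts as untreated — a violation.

F3: violates R1
G3: violates R4
A3: legal
B3: violates R4
C4: violates R2
D4: legal
E4: violates R4
F4: violates R2,R7

{A3, D4}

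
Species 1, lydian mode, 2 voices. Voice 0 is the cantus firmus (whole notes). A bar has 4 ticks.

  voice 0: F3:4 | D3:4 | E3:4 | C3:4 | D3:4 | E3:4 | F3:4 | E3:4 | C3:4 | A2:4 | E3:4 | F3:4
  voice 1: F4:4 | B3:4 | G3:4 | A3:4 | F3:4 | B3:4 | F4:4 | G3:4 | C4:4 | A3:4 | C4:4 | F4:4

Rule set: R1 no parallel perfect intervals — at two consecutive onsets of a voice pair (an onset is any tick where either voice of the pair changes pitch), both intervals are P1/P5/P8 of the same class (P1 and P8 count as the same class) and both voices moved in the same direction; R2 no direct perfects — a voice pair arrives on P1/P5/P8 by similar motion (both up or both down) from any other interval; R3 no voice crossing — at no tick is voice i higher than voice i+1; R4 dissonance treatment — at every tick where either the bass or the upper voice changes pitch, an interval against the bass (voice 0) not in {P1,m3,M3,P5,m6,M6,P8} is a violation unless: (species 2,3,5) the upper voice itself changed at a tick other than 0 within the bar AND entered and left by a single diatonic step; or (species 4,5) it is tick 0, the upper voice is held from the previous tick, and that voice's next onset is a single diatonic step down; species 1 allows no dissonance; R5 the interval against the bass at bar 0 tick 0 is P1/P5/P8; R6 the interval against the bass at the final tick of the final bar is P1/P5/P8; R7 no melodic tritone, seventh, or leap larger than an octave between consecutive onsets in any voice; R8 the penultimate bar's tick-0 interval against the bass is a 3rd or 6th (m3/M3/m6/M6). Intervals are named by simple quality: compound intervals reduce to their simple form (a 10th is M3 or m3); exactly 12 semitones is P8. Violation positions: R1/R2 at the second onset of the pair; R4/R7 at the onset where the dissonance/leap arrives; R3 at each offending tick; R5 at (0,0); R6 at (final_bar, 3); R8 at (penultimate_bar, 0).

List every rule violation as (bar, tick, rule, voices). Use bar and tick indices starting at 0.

bar 0: v0=F3 v1=F4 downbeat P8
bar 1: v0=D3 v1=B3 downbeat M6
bar 2: v0=E3 v1=G3 downbeat m3
bar 3: v0=C3 v1=A3 downbeat M6
bar 4: v0=D3 v1=F3 downbeat m3
bar 5: v0=E3 v1=B3 downbeat P5
bar 6: v0=F3 v1=F4 downbeat P8
bar 7: v0=E3 v1=G3 downbeat m3
bar 8: v0=C3 v1=C4 downbeat P8
bar 9: v0=A2 v1=A3 downbeat P8
bar 10: v0=E3 v1=C4 downbeat m6
bar 11: v0=F3 v1=F4 downbeat P8
  -> R7 @ bar 1 tick 0 v(1,): F4->B3 leap 6st
  -> R2 @ bar 5 tick 0 v(0, 1): D3/F3 m3 -> E3/B3 P5 similar
  -> R7 @ bar 5 tick 0 v(1,): F3->B3 leap 6st
  -> R2 @ bar 6 tick 0 v(0, 1): E3/B3 P5 -> F3/F4 P8 similar
  -> R7 @ bar 6 tick 0 v(1,): B3->F4 leap 6st
  -> R7 @ bar 7 tick 0 v(1,): F4->G3 leap 10st
  -> R1 @ bar 9 tick 0 v(0, 1): C3/C4 P8 -> A2/A3 P8 similar
  -> R2 @ bar 11 tick 0 v(0, 1): E3/C4 m6 -> F3/F4 P8 similar

(1, 0, R7, (1,))
(5, 0, R2, (0, 1))
(5, 0, R7, (1,))
(6, 0, R2, (0, 1))
(6, 0, R7, (1,))
(7, 0, R7, (1,))
(9, 0, R1, (0, 1))
(11, 0, R2, (0, 1))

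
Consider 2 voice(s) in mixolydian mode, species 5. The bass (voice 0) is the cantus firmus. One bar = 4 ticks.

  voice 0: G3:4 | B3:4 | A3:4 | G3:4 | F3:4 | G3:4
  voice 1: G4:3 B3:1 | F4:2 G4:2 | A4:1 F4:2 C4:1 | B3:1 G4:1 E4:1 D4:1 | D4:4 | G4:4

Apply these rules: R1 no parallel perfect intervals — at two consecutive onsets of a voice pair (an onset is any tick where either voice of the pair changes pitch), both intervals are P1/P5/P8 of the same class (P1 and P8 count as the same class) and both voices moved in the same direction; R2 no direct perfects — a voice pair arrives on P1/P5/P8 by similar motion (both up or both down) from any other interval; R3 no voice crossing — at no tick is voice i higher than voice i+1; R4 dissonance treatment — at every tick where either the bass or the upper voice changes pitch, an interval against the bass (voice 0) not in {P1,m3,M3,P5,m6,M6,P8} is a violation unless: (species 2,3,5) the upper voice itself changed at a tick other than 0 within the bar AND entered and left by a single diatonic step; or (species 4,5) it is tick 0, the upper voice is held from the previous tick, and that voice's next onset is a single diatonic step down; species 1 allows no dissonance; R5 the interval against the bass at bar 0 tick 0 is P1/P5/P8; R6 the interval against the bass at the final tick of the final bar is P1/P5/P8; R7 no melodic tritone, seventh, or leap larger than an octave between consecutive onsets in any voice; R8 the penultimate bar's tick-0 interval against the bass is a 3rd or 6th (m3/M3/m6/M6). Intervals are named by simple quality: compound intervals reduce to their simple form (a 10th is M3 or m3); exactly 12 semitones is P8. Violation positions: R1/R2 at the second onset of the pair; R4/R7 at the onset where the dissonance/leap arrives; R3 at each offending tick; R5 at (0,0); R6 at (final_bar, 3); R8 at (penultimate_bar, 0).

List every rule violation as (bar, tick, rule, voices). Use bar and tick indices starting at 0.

(1, 0, R4, (0, 1))
(1, 0, R7, (1,))
(5, 0, R2, (0, 1))

bar 0: v0=G3 v1=G4 downbeat P8
bar 1: v0=B3 v1=F4 downbeat TT
bar 2: v0=A3 v1=A4 downbeat P8
bar 3: v0=G3 v1=B3 downbeat M3
bar 4: v0=F3 v1=D4 downbeat M6
bar 5: v0=G3 v1=G4 downbeat P8
  -> R4 @ bar 1 tick 0 v(0, 1): B3/F4 TT untreated
  -> R7 @ bar 1 tick 0 v(1,): B3->F4 leap 6st
  -> R2 @ bar 5 tick 0 v(0, 1): F3/D4 M6 -> G3/G4 P8 similar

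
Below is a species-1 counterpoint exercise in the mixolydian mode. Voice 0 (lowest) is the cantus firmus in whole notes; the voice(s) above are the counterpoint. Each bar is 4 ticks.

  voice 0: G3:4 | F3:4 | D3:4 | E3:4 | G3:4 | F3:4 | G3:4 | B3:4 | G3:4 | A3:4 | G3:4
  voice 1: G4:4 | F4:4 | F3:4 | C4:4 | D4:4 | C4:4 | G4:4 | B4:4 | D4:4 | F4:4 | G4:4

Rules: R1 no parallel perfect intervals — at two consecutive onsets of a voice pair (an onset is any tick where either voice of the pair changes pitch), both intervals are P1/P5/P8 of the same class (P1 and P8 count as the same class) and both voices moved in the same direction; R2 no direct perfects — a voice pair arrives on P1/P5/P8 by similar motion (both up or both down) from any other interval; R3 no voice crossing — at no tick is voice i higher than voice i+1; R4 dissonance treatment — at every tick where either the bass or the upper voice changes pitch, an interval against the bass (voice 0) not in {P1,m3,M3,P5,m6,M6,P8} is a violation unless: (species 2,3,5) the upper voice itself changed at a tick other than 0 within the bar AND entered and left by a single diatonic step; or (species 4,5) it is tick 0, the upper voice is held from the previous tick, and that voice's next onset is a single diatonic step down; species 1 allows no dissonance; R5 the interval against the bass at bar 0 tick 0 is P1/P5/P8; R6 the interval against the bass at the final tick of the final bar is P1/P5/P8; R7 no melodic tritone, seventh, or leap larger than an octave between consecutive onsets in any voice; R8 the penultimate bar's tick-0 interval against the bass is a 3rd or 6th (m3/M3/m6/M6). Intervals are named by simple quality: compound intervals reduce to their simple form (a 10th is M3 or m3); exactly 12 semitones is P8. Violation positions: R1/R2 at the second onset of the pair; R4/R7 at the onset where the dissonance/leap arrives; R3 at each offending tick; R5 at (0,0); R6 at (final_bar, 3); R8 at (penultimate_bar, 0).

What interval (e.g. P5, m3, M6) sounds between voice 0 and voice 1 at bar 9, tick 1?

voice 0=A3 voice 1=F4 -> m6

m6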